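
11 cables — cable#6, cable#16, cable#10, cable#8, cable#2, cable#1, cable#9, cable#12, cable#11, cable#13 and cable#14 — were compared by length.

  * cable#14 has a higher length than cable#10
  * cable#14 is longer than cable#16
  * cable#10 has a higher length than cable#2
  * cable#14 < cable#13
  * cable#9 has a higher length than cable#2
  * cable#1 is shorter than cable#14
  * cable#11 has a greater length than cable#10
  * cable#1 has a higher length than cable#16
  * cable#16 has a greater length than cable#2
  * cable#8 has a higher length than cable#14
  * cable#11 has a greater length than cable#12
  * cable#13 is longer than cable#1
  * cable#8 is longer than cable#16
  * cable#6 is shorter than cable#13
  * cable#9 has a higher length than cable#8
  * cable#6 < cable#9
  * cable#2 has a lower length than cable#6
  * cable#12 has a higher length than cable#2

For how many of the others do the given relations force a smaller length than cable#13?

6

Directly below cable#13: cable#6, cable#1, cable#14.
One step further: cable#2, cable#16, cable#10 (6 so far).
Nothing else is reachable below cable#13; 6 in all.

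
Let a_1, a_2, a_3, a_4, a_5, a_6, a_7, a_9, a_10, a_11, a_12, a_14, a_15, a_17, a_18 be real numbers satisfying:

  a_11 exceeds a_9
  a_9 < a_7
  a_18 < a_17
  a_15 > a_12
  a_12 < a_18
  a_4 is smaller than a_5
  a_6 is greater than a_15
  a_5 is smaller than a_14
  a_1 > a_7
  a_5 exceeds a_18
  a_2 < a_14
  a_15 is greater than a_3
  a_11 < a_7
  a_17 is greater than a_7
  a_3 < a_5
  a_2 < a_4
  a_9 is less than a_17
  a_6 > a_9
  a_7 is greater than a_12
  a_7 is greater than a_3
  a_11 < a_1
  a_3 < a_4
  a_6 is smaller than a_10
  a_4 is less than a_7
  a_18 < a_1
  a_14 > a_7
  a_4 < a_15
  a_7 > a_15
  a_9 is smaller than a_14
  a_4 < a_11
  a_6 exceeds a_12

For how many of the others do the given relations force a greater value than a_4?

9

The elements the relations force above a_4 are a_11, a_15, a_7, a_5, a_14, a_6, a_17, a_10, a_1 — no chain reaches any other.
That is 9.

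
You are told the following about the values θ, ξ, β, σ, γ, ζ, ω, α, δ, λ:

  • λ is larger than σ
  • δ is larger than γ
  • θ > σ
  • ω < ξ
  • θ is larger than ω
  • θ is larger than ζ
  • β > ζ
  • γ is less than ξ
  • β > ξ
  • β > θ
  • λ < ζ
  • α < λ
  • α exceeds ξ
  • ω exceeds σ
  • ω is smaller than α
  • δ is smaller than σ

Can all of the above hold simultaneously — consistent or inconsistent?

consistent

Every relation is compatible with γ < δ < σ < ω < ξ < α < λ < ζ < θ < β; the set is consistent.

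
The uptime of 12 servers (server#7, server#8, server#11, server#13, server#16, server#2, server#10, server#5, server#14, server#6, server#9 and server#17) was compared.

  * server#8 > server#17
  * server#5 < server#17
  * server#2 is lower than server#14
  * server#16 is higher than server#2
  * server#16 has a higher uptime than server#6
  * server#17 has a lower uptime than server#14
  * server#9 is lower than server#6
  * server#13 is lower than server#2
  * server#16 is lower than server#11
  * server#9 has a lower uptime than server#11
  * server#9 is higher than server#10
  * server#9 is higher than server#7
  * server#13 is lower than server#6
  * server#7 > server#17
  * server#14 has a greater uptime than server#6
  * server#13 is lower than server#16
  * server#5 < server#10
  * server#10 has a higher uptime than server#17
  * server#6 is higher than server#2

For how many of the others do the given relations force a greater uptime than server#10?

From server#10 the given relations immediately reach server#9.
From those, server#6, server#11 — 3 in total.
From those, server#16, server#14 — 5 in total.
Nothing else is reachable above server#10; 5 in all.

5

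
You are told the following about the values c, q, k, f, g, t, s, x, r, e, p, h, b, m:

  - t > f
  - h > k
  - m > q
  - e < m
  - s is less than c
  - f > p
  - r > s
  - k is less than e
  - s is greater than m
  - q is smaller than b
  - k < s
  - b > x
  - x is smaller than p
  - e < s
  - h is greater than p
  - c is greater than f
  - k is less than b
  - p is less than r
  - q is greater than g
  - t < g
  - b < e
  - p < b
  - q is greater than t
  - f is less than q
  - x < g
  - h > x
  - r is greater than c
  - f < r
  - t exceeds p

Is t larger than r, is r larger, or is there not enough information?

r

Link the given pairs in sequence: t < g; g < q; q < b; b < e; e < m; m < s; s < c; c < r.
Together: t < g < q < b < e < m < s < c < r.
So r is larger.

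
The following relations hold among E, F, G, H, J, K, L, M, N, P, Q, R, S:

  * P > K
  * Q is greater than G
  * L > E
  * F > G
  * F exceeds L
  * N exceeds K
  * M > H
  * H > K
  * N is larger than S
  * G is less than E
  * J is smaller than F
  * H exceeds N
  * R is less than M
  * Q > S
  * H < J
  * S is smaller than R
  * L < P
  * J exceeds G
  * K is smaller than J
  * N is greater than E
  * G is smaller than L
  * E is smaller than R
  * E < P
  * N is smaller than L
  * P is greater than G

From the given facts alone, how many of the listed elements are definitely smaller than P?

From P the given relations immediately reach K, G, E, L.
From those, N — 5 in total.
From those, S — 6 in total.
Nothing else is reachable below P; 6 in all.

6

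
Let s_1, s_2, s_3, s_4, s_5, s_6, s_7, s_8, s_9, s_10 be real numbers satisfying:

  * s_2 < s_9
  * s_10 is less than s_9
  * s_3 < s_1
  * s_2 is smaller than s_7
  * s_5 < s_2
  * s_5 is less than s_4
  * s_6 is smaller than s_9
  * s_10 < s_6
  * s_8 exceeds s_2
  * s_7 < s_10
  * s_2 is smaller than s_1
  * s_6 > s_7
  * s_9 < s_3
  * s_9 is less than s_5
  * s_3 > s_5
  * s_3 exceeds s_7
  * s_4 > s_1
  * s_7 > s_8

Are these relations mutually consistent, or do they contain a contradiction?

inconsistent

Chaining the given relations yields s_5 < s_2 < s_8 < s_7 < s_10 < s_6 < s_9, so s_5 < s_9. But one relation states s_9 < s_5. These cannot both hold.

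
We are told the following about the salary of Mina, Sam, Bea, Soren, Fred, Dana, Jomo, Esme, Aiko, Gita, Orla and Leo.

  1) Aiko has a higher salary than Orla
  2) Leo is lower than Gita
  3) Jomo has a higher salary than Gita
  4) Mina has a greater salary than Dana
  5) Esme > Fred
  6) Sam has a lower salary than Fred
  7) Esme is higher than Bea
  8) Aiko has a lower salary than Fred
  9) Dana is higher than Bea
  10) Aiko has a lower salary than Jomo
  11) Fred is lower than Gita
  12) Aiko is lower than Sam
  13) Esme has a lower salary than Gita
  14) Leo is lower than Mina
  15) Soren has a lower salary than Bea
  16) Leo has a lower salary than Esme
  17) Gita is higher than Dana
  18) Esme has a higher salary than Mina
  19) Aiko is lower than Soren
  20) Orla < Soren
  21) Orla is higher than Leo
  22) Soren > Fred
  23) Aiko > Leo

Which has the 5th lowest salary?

Fred

Piecing the relations together gives one ordering: Leo < Orla < Aiko < Sam < Fred < Soren < Bea < Dana < Mina < Esme < Gita < Jomo.
The 5th smallest is Fred.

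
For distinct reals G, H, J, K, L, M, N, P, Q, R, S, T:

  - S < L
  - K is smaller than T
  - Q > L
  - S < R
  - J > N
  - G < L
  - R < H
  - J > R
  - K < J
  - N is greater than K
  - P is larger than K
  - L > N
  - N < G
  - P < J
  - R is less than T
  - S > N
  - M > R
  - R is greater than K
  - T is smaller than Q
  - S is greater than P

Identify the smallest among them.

P is not least since K < P; N is not least since K < N; G is not least since N < G; S is not least since N < S; L is not least since N < L; R is not least since S < R; J is not least since K < J; H is not least since R < H; T is not least since K < T; M is not least since R < M; Q is not least since T < Q.
Only K has nothing below it, so K is the smallest.

K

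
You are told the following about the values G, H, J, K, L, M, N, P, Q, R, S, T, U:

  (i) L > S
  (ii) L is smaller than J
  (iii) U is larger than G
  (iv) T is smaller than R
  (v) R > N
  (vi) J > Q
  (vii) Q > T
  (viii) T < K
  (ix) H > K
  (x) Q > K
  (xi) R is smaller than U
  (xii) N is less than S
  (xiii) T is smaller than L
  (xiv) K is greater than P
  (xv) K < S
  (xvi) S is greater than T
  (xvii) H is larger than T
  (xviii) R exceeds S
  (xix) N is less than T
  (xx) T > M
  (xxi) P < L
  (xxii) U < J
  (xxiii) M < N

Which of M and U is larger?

U

Chaining the given relations: M < N < T < K < S < R < U.
So M < U; U is the larger of the two.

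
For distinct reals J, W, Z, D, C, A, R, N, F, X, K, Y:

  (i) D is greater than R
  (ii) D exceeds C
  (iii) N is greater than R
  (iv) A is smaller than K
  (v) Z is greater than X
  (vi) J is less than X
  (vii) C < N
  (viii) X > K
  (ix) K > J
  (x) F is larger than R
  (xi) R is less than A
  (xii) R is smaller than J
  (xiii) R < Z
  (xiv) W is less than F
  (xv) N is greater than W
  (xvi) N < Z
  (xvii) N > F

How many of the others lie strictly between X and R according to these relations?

The relations place R below X. An element lies strictly between them when it is forced above R and also forced below X.
Above R: {J, A, F, K, D, N, Z}. Below X: {J, A, K}.
Intersection: {J, A, K} — 3.

3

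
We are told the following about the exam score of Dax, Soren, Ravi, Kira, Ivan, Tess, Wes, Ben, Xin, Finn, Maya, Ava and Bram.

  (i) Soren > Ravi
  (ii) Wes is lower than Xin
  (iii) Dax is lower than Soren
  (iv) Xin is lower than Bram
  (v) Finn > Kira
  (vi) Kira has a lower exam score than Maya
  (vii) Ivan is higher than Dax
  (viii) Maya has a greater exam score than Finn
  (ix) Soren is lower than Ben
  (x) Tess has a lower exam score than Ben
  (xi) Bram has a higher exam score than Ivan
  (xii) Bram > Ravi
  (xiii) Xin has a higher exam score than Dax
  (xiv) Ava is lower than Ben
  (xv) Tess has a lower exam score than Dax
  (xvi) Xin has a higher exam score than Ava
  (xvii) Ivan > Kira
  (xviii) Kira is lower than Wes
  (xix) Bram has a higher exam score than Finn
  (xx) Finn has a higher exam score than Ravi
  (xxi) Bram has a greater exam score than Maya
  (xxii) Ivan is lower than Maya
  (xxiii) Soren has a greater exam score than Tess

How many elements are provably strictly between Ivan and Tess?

The relations place Tess below Ivan. An element lies strictly between them when it is forced above Tess and also forced below Ivan.
Above Tess: {Dax, Xin, Maya, Bram, Soren, Ben}. Below Ivan: {Dax, Kira}.
Intersection: {Dax} — 1.

1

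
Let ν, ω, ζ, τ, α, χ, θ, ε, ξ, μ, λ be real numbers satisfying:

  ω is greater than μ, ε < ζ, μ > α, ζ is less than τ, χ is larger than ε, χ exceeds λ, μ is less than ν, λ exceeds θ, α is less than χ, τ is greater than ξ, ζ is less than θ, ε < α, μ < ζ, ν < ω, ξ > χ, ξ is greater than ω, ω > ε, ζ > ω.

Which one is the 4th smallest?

Piecing the relations together gives one ordering: ε < α < μ < ν < ω < ζ < θ < λ < χ < ξ < τ.
The 4th smallest is ν.

ν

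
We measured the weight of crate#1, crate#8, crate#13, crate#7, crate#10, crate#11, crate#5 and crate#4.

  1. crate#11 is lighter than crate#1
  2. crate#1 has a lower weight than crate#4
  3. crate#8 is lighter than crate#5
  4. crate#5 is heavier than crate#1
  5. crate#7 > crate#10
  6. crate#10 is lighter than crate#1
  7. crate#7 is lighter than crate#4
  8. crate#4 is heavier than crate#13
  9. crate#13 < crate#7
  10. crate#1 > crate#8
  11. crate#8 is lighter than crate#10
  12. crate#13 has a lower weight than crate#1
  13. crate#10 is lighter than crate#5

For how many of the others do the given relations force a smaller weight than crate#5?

5

From crate#5 the given relations immediately reach crate#8, crate#10, crate#1.
From those, crate#11, crate#13 — 5 in total.
Nothing else is reachable below crate#5; 5 in all.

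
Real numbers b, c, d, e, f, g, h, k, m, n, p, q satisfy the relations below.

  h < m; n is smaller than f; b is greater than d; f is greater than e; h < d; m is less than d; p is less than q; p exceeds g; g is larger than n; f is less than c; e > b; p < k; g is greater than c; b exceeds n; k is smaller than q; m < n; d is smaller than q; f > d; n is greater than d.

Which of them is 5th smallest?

The consecutive relations fix a unique order: h < m < d < n < b < e < f < c < g < p < k < q.
Counting 5 from the smallest end gives b.

b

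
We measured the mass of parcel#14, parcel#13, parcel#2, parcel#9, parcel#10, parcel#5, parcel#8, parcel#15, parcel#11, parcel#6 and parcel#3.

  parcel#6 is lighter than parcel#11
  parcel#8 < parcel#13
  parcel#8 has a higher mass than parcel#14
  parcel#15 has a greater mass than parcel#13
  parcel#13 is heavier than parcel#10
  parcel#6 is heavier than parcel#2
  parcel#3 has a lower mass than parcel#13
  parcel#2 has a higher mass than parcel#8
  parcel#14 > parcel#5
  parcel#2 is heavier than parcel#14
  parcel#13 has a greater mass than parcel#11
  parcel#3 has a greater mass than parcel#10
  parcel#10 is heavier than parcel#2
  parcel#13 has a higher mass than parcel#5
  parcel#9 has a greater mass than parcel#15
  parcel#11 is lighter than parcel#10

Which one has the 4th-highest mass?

parcel#3

Piecing the relations together gives one ordering: parcel#5 < parcel#14 < parcel#8 < parcel#2 < parcel#6 < parcel#11 < parcel#10 < parcel#3 < parcel#13 < parcel#15 < parcel#9.
The 4th largest is parcel#3.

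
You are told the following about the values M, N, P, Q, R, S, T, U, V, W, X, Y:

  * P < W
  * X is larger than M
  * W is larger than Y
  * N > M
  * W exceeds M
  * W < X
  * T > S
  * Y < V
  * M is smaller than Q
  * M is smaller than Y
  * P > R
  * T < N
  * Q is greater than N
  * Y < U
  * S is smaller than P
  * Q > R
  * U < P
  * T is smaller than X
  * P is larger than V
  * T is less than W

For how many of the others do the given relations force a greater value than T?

4

Directly above T: N, W, X.
One step further: Q (4 so far).
No other element is forced above T by the given relations, so the count is 4.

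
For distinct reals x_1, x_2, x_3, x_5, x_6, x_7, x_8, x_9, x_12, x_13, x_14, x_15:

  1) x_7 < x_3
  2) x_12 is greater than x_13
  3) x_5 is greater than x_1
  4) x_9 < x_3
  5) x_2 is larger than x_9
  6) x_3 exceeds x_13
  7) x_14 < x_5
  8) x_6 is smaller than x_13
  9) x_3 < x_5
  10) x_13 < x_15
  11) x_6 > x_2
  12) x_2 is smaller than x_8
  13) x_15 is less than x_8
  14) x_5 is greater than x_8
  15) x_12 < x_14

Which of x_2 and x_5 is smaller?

x_2

Chaining the given relations: x_2 < x_6 < x_13 < x_15 < x_8 < x_5.
So x_2 < x_5; x_2 is the smaller of the two.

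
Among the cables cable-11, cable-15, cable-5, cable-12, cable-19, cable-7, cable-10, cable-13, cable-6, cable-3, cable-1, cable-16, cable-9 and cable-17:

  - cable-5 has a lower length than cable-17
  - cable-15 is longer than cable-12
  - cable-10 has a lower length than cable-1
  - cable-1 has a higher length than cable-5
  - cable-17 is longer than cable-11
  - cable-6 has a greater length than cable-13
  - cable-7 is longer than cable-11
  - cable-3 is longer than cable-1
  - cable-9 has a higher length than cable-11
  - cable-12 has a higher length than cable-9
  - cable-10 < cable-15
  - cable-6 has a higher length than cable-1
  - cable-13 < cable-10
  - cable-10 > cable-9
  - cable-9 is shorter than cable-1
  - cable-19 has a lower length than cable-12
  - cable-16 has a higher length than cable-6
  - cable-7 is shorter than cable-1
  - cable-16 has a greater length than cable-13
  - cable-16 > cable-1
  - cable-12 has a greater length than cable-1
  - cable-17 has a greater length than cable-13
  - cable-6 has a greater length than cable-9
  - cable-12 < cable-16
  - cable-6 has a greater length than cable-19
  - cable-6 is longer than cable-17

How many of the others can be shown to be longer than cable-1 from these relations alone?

Directly above cable-1: cable-3, cable-12, cable-6, cable-16.
One step further: cable-15 (5 so far).
No other element is forced above cable-1 by the given relations, so the count is 5.

5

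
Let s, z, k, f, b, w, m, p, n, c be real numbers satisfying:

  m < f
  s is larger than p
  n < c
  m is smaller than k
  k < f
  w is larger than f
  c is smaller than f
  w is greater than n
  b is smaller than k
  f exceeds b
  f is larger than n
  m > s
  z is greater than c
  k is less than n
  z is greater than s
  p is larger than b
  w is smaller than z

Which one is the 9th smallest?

Piecing the relations together gives one ordering: b < p < s < m < k < n < c < f < w < z.
The 9th smallest is w.

w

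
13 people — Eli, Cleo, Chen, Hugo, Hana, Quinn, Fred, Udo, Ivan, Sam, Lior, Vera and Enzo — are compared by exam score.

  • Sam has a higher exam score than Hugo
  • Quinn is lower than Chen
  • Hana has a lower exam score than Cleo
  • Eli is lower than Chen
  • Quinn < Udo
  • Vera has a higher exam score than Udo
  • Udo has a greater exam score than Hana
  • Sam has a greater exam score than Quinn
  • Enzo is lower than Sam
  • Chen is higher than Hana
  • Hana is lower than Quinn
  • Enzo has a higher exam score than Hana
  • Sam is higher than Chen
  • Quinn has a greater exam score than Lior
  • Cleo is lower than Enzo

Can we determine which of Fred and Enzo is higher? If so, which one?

Following every chain through Fred: nothing is chained to Fred.
Enzo is not reached, and no chain runs the other way from Enzo to Fred.
So the given relations leave the order of Fred and Enzo undetermined.

undetermined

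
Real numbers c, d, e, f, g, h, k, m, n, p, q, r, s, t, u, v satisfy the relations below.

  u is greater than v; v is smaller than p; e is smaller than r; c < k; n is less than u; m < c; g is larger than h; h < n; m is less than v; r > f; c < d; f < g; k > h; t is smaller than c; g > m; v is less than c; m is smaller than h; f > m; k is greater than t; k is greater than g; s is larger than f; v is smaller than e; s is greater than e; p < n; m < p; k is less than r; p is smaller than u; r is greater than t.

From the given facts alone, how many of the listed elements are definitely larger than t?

From t the given relations immediately reach c, k, r.
From those, d — 4 in total.
Nothing else is reachable above t; 4 in all.

4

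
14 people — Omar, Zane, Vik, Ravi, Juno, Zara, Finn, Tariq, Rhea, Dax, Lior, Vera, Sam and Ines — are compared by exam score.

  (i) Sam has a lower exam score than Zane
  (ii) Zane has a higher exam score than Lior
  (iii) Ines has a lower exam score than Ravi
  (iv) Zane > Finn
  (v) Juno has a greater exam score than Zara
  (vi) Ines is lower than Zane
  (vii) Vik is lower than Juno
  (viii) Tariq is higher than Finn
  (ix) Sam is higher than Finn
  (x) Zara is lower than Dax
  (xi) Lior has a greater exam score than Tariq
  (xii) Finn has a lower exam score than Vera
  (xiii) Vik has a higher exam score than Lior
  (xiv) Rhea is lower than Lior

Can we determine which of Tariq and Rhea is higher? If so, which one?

Following every chain through Rhea: above Rhea we get Lior, Vik, Juno, Zane.
Tariq is not reached, and no chain runs the other way from Tariq to Rhea.
So the given relations leave the order of Rhea and Tariq undetermined.

undetermined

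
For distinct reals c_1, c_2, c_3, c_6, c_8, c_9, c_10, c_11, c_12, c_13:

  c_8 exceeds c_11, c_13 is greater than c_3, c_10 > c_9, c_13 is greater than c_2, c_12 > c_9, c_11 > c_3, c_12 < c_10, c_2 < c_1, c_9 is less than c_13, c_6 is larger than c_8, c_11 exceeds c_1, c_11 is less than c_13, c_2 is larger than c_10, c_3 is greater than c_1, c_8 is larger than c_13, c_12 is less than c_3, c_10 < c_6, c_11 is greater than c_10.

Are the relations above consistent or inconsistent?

Every relation is compatible with c_9 < c_12 < c_10 < c_2 < c_1 < c_3 < c_11 < c_13 < c_8 < c_6; the set is consistent.

consistent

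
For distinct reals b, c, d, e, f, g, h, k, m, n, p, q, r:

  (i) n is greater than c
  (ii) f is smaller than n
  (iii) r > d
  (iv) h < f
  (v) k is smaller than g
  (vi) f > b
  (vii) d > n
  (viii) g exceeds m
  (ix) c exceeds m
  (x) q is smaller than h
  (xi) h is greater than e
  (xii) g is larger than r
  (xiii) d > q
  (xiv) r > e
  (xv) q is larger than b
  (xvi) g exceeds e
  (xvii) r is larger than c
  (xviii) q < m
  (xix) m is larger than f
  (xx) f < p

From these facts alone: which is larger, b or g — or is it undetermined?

Chaining the given relations: b < q < h < f < m < c < n < d < r < g.
So g is larger.

g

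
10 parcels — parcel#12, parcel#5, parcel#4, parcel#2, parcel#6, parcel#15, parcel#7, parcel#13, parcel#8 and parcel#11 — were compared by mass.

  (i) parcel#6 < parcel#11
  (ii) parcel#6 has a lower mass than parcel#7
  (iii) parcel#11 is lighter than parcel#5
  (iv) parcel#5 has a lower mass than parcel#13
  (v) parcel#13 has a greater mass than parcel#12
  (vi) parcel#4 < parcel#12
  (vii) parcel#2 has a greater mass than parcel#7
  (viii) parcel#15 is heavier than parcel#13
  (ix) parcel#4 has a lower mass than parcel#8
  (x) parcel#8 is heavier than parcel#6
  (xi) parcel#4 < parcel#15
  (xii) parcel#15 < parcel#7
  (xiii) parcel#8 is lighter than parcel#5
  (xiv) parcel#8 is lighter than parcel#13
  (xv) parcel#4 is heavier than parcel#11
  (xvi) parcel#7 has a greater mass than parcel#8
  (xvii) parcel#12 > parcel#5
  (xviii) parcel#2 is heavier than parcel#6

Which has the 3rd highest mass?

Chaining the given pairs: parcel#6 < parcel#11 < parcel#4 < parcel#8 < parcel#5 < parcel#12 < parcel#13 < parcel#15 < parcel#7 < parcel#2.
The 3rd largest is parcel#15.

parcel#15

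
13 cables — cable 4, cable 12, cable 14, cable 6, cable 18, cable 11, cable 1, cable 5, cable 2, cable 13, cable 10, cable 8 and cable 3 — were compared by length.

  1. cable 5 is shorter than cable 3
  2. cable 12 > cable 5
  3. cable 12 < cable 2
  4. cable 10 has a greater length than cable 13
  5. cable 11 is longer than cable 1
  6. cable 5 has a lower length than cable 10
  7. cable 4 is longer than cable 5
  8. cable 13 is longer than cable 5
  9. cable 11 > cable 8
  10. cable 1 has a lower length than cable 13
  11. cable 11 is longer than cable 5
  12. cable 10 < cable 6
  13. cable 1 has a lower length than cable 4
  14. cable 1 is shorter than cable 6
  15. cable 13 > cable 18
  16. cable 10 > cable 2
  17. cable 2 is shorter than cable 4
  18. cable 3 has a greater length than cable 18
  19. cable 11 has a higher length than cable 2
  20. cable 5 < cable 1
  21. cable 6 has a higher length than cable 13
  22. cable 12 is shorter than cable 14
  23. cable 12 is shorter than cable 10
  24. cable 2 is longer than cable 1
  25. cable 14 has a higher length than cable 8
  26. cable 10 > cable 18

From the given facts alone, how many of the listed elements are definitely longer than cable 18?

The elements the relations force above cable 18 are cable 3, cable 13, cable 10, cable 6 — no chain reaches any other.
That is 4.

4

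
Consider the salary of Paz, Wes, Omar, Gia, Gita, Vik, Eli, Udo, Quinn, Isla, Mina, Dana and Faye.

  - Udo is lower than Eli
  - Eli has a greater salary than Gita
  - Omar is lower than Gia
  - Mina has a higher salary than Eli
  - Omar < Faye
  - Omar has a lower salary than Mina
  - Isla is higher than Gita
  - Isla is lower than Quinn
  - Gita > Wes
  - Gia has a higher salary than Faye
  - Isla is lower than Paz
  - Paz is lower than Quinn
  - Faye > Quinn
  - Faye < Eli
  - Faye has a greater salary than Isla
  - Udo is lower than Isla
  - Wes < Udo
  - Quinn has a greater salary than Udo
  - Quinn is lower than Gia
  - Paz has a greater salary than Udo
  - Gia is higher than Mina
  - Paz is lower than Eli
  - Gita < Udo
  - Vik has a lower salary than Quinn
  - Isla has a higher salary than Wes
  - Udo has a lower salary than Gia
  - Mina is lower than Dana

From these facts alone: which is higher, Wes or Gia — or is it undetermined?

The relevant relations are Wes < Gita; Gita < Udo; Udo < Isla; Isla < Paz; Paz < Quinn; Quinn < Faye; Faye < Eli; Eli < Mina; Mina < Gia.
Together: Wes < Gita < Udo < Isla < Paz < Quinn < Faye < Eli < Mina < Gia.
So Gia is higher.

Gia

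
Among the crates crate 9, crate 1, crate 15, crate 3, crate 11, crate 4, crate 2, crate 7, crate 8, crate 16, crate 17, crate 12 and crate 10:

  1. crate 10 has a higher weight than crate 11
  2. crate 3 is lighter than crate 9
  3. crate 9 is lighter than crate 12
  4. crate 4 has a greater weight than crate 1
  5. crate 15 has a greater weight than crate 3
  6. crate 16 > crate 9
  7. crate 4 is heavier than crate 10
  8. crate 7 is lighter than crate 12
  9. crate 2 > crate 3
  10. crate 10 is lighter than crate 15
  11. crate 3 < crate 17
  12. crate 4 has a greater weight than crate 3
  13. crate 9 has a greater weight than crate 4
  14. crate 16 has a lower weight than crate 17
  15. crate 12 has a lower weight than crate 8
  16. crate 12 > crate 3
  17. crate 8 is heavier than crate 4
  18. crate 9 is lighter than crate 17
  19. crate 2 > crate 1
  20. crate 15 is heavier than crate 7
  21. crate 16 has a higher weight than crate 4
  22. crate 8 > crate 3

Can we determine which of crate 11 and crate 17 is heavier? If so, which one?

Link the given pairs in sequence: crate 11 < crate 10; crate 10 < crate 4; crate 4 < crate 9; crate 9 < crate 16; crate 16 < crate 17.
Chaining these gives crate 11 < crate 10 < crate 4 < crate 9 < crate 16 < crate 17.
So crate 17 is heavier.

crate 17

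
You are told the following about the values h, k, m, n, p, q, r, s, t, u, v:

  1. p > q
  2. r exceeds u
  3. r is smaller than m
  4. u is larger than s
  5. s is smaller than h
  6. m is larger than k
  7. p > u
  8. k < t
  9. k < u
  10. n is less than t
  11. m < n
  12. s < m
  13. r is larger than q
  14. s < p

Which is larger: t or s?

t

Chaining the given relations: s < u < r < m < n < t.
So s < t; t is the larger of the two.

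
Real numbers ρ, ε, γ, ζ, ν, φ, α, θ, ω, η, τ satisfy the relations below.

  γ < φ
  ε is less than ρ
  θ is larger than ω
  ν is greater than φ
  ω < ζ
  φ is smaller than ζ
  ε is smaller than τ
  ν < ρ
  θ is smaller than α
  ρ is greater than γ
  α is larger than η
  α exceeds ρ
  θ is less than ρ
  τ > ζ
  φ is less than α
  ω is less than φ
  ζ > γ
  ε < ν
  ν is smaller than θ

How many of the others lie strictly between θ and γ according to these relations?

2

The relations place γ below θ. An element lies strictly between them when it is forced above γ and also forced below θ.
Above γ: {φ, ζ, ν, τ, ρ, α}. Below θ: {ω, ε, φ, ν}.
Intersection: {φ, ν} — 2.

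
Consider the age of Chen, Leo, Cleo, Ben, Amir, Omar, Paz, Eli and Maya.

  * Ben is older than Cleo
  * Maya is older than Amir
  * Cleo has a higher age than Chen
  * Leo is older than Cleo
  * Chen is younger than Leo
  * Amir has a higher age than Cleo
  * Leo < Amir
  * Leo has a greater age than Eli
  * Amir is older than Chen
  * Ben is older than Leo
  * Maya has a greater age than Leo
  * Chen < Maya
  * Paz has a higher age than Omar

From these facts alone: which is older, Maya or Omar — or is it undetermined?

undetermined

Following every chain through Omar: above Omar we get Paz.
Maya is not reached, and no chain runs the other way from Maya to Omar.
So the given relations leave the order of Omar and Maya undetermined.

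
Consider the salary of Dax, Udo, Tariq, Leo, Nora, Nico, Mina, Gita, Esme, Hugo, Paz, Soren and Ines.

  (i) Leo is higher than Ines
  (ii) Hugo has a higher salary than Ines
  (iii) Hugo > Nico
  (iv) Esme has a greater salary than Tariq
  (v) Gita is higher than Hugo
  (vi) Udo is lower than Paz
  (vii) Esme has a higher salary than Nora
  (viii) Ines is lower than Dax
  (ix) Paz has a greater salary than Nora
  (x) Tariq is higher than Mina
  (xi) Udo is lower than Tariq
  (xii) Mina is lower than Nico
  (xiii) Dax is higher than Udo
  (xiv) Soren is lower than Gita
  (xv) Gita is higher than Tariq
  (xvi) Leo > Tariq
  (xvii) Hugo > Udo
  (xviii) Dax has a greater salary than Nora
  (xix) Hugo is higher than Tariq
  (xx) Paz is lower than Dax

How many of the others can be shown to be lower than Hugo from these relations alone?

5

Directly below Hugo: Udo, Ines, Tariq, Nico.
One step further: Mina (5 so far).
No other element is forced below Hugo by the given relations, so the count is 5.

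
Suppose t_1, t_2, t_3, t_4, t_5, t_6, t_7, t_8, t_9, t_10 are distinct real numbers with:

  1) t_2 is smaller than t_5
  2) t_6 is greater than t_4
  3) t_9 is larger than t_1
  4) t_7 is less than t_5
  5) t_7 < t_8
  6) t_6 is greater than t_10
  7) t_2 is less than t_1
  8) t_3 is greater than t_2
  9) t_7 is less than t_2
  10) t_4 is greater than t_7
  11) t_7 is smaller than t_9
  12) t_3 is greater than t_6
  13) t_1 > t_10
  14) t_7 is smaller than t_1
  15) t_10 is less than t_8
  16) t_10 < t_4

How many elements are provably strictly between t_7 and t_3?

The relations place t_7 below t_3. An element lies strictly between them when it is forced above t_7 and also forced below t_3.
Above t_7: {t_2, t_8, t_5, t_1, t_4, t_9, t_6}. Below t_3: {t_10, t_2, t_4, t_6}.
Intersection: {t_2, t_4, t_6} — 3.

3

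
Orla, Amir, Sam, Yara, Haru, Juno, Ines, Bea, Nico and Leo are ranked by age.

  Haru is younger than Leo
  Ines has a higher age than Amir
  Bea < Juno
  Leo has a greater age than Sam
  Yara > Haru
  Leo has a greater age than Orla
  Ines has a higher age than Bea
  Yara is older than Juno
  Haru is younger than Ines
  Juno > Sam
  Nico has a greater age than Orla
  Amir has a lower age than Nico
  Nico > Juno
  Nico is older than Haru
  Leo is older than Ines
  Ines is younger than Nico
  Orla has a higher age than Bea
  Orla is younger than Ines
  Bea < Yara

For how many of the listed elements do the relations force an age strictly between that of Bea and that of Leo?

2

Chaining upward from Bea reaches: Orla, Juno, Ines, Nico, Yara.
Chaining downward from Leo reaches: Sam, Orla, Haru, Amir, Ines.
Strictly between Bea and Leo are those in both lists: Orla, Ines — 2 elements.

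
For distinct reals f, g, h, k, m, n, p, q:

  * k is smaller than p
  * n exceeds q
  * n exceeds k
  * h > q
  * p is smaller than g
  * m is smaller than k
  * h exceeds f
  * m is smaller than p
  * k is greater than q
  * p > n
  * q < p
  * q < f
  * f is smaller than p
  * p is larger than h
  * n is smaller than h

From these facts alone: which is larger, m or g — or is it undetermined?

Following the relations from m: m < k < n < h < p < g.
So g is larger.

g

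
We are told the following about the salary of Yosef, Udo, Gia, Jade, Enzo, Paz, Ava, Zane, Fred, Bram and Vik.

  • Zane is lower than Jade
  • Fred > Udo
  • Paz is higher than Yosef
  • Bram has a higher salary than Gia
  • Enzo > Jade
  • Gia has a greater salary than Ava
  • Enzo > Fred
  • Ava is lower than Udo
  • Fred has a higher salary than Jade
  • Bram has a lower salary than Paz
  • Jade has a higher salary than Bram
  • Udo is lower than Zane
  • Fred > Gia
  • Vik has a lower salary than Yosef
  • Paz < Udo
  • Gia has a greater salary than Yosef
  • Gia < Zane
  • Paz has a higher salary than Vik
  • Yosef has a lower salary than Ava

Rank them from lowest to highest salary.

Vik < Yosef < Ava < Gia < Bram < Paz < Udo < Zane < Jade < Fred < Enzo

Nothing is placed below Vik, so it is least; from there Vik < Yosef; Yosef < Ava; Ava < Gia; Gia < Bram; Bram < Paz; Paz < Udo; Udo < Zane; Zane < Jade; Jade < Fred; Fred < Enzo, each given directly.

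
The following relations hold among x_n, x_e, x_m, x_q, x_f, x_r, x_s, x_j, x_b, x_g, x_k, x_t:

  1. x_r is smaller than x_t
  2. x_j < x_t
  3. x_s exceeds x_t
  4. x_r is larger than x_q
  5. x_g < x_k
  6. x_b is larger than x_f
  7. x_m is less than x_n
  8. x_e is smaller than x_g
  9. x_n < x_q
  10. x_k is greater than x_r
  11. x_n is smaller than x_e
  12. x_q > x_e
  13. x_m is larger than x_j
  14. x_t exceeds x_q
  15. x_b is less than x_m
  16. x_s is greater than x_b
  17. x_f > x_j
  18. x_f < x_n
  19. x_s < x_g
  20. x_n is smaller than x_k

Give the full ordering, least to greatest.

x_j < x_f < x_b < x_m < x_n < x_e < x_q < x_r < x_t < x_s < x_g < x_k

Each adjacent pair is fixed by a given relation: x_j < x_f; x_f < x_b; x_b < x_m; x_m < x_n; x_n < x_e; x_e < x_q; x_q < x_r; x_r < x_t; x_t < x_s; x_s < x_g; x_g < x_k. Chaining them end to end gives the full order.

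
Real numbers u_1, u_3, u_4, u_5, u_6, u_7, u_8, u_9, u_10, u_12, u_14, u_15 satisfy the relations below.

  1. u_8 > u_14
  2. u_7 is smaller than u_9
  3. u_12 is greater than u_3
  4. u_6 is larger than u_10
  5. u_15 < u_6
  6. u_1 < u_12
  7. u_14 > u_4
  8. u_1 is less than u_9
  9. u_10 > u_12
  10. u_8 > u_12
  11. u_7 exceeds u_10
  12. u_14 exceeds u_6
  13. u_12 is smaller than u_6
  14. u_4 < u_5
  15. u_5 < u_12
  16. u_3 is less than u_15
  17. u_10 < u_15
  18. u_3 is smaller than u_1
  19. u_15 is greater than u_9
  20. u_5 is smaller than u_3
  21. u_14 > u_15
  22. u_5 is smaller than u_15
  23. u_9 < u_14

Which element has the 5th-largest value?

The consecutive relations fix a unique order: u_4 < u_5 < u_3 < u_1 < u_12 < u_10 < u_7 < u_9 < u_15 < u_6 < u_14 < u_8.
The 5th largest is u_9.

u_9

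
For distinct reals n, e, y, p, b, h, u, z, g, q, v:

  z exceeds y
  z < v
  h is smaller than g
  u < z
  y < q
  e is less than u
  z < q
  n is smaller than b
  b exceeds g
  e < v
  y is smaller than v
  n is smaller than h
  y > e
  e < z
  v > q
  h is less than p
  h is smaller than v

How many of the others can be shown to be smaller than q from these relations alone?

4

From q the given relations immediately reach y, z.
From those, e, u — 4 in total.
No other element is forced below q by the given relations, so the count is 4.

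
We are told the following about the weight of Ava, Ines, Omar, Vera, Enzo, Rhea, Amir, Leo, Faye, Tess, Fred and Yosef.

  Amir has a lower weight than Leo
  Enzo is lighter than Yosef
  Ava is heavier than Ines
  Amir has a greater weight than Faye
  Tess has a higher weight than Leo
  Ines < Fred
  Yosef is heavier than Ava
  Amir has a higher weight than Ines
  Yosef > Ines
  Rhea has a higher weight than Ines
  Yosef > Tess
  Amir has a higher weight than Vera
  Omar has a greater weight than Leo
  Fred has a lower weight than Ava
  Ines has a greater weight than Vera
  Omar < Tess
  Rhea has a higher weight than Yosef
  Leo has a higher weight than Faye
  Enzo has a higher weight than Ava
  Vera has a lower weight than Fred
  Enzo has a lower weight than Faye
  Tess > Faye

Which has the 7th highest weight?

Chaining the given pairs: Vera < Ines < Fred < Ava < Enzo < Faye < Amir < Leo < Omar < Tess < Yosef < Rhea.
Counting 7 from the largest end gives Faye.

Faye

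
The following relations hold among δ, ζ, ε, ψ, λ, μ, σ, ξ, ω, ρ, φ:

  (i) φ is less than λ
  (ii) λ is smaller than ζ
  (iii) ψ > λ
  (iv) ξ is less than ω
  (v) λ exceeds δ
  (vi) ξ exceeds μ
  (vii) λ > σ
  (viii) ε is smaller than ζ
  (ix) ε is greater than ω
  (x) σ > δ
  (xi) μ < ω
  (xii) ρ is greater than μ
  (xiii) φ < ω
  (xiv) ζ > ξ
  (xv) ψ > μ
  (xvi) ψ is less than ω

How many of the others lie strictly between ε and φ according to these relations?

3

The relations place φ below ε. An element lies strictly between them when it is forced above φ and also forced below ε.
Above φ: {λ, ψ, ω, ζ}. Below ε: {δ, σ, λ, μ, ψ, ξ, ω}.
Intersection: {λ, ψ, ω} — 3.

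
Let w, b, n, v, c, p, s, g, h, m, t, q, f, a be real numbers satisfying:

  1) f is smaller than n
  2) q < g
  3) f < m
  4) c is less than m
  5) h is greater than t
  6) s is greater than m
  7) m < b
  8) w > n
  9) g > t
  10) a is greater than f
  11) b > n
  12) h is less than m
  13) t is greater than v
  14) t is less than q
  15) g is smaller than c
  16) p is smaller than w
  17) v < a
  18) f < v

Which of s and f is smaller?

The relevant relations are f < v; v < t; t < g; g < c; c < m; m < s.
Chaining these gives f < v < t < g < c < m < s.
So f < s; f is the smaller of the two.

f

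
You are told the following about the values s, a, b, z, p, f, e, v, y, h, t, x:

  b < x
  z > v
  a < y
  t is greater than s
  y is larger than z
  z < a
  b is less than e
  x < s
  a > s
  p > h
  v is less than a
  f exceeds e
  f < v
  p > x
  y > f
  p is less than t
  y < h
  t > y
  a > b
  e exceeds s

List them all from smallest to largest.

b < x < s < e < f < v < z < a < y < h < p < t

The consecutive links are each given: b < x; x < s; s < e; e < f; f < v; v < z; z < a; a < y; y < h; h < p; p < t.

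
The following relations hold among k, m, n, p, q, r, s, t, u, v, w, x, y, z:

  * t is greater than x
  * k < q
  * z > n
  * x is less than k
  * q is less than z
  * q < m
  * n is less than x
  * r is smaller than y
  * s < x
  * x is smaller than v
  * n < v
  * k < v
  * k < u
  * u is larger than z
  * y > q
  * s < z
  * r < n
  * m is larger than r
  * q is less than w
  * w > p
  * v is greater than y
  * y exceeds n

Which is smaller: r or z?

r

r < n and n < x give r < x.
With x < k: r < n < x < k.
Then k < q extends the chain to q.
Then q < z extends the chain to z.
So r < z; r is the smaller of the two.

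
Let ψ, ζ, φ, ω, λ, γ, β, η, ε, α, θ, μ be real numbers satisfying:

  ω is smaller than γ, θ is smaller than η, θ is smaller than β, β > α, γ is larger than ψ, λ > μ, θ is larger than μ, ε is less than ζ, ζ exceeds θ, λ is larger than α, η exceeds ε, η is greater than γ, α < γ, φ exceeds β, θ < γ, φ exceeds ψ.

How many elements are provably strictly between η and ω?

The relations place ω below η. An element lies strictly between them when it is forced above ω and also forced below η.
Above ω: {γ}. Below η: {μ, θ, α, ε, ψ, γ}.
Intersection: {γ} — 1.

1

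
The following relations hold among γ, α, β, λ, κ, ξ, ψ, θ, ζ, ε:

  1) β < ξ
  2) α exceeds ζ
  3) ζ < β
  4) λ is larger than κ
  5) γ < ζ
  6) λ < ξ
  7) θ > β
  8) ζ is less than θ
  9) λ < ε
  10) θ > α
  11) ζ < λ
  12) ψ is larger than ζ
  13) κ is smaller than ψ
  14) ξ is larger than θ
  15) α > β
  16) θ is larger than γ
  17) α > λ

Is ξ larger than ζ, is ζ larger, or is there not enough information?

The relevant relations are ζ < λ; λ < α; α < θ; θ < ξ.
Chaining these gives ζ < λ < α < θ < ξ.
So ξ is larger.

ξ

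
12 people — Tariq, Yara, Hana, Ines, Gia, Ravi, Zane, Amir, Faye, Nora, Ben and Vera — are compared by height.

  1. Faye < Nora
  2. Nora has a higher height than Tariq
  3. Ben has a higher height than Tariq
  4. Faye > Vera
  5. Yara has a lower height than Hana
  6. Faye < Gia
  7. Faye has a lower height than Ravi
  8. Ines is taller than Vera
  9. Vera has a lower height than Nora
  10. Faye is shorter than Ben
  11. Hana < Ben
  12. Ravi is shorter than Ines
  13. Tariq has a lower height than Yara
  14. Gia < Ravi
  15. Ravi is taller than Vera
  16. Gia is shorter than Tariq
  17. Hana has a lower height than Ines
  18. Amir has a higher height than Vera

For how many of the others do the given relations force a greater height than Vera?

The elements the relations force above Vera are Faye, Gia, Amir, Tariq, Nora, Yara, Hana, Ravi, Ines, Ben — no chain reaches any other.
That is 10.

10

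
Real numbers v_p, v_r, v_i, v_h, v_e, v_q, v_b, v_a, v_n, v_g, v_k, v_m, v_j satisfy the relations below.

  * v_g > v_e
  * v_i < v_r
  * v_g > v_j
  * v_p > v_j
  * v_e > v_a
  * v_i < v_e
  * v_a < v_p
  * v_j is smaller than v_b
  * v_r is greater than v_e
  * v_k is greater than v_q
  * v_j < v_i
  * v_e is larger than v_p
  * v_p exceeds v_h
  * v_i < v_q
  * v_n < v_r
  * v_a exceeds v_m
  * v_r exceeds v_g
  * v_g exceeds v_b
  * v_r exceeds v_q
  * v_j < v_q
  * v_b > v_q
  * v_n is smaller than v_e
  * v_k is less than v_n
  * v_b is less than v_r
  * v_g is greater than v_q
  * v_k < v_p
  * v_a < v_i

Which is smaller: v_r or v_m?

v_m < v_a and v_a < v_i give v_m < v_i.
Then v_i < v_q extends the chain to v_q.
Then v_q < v_k extends the chain to v_k.
Then v_k < v_p extends the chain to v_p.
Then v_p < v_e extends the chain to v_e.
Then v_e < v_g extends the chain to v_g.
Then v_g < v_r extends the chain to v_r.
So v_m < v_r; v_m is the smaller of the two.

v_m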